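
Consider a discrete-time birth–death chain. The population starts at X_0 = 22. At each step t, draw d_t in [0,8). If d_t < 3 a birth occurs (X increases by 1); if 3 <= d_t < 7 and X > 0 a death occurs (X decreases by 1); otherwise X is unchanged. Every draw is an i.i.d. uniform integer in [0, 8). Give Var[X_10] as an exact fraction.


275/32

X can drop by at most 1 per step and X_0 = 22 > T = 10, so X_t >= 22 − t >= 12 > 0 for every t <= 10: the floor at 0 (the 'and X > 0' condition) never binds. Hence X_10 = X_0 + Σ_{t<10} Y_t with i.i.d. increments Y_t = y(d_t) ∈ {+1, −1, 0}.
Outcome values over d=0..7: [1, 1, 1, -1, -1, -1, -1, 0]
Σy = -1, Σy² = 7, M = 8
μ = -1/8 = -1/8,  σ² = 7/8 − (-1/8)² = 55/64
Independent increments: Var[X_10] = 10·σ² = 10·(55/64) = 275/32


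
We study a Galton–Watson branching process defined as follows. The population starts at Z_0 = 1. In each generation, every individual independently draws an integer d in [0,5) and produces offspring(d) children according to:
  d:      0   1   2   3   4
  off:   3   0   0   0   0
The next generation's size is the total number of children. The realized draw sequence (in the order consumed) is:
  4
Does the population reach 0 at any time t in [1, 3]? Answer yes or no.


gen 0: Z_0=1, draws=[4], offspring=[0], Z_1=0
gen 1: Z_1=0, draws=[], offspring=[], Z_2=0
gen 2: Z_2=0, draws=[], offspring=[], Z_3=0

yes


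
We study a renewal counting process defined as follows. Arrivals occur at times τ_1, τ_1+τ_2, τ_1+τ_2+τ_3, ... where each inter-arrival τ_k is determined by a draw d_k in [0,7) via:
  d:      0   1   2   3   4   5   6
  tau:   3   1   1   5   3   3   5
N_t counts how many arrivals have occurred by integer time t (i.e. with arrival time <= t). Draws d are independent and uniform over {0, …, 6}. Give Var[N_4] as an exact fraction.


4096018/5764801

Inter-arrival values over d=0..6: [3, 1, 1, 5, 3, 3, 5]
Each d has probability 1/7, so the pmf of τ is: f(1) = 2/7, f(3) = 3/7, f(5) = 2/7
Let p_n(j) = P(N_n = j), with p_0 = [1]. Condition on τ_1: p_n(0) = P(τ > n), and for j >= 1, p_n(j) = Σ_{k<=n} f(k)·p_{n−k}(j−1)
p_1 = [5/7, 2/7]  (j = 0..1)
p_2 = [5/7, 10/49, 4/49]  (j = 0..2)
p_3 = [2/7, 31/49, 20/343, 8/343]  (j = 0..3)
p_4 = [2/7, 19/49, 104/343, 40/2401, 16/2401]  (j = 0..4)
E[N_4] = Σ j·p_4(j) = 2571/2401;  E[N_4²] = Σ j²·p_4(j) = 13/7
Var[N_4] = 13/7 − (2571/2401)² = 4096018/5764801


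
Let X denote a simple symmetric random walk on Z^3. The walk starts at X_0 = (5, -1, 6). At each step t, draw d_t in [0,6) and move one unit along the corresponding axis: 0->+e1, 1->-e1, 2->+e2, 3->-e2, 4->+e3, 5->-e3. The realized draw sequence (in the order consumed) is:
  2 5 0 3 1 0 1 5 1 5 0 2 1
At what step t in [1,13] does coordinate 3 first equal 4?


t=0: X=(5, -1, 6), d=2 → +e2, X_1=(5, 0, 6)
t=1: X=(5, 0, 6), d=5 → -e3, X_2=(5, 0, 5)
t=2: X=(5, 0, 5), d=0 → +e1, X_3=(6, 0, 5)
t=3: X=(6, 0, 5), d=3 → -e2, X_4=(6, -1, 5)
t=4: X=(6, -1, 5), d=1 → -e1, X_5=(5, -1, 5)
t=5: X=(5, -1, 5), d=0 → +e1, X_6=(6, -1, 5)
t=6: X=(6, -1, 5), d=1 → -e1, X_7=(5, -1, 5)
t=7: X=(5, -1, 5), d=5 → -e3, X_8=(5, -1, 4)
t=8: X=(5, -1, 4), d=1 → -e1, X_9=(4, -1, 4)
t=9: X=(4, -1, 4), d=5 → -e3, X_10=(4, -1, 3)
t=10: X=(4, -1, 3), d=0 → +e1, X_11=(5, -1, 3)
t=11: X=(5, -1, 3), d=2 → +e2, X_12=(5, 0, 3)
t=12: X=(5, 0, 3), d=1 → -e1, X_13=(4, 0, 3)

8


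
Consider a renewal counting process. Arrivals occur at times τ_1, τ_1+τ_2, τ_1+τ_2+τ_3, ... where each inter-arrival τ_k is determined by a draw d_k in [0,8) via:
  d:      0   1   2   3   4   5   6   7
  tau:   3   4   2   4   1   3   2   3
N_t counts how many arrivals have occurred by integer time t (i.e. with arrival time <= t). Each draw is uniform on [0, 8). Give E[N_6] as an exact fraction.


Inter-arrival values over d=0..7: [3, 4, 2, 4, 1, 3, 2, 3]
Each d has probability 1/8, so the pmf of τ is: f(1) = 1/8, f(2) = 1/4, f(3) = 3/8, f(4) = 1/4
Renewal equation for m(n) = E[N_n]: condition on τ_1 = k (if k <= n, one arrival plus a fresh copy on the remaining n−k steps): m(n) = F(n) + Σ_{k<=n} f(k)·m(n−k), where F(n) = P(τ <= n) and m(0) = 0
m(1) = F(1) = 1/8
m(2) = F(2) + f(1)·m(1) = 3/8 + 1/8·1/8 = 25/64
m(3) = F(3) + f(1)·m(2) + f(2)·m(1) = 3/4 + 1/8·25/64 + 1/4·1/8 = 425/512
m(4) = F(4) + f(1)·m(3) + f(2)·m(2) + f(3)·m(1) = 1 + 1/8·425/512 + 1/4·25/64 + 3/8·1/8 = 5113/4096
m(5) = F(5) + f(1)·m(4) + f(2)·m(3) + f(3)·m(2) + f(4)·m(1) = 1 + 1/8·5113/4096 + 1/4·425/512 + 3/8·25/64 + 1/4·1/8 = 50505/32768
m(6) = F(6) + f(1)·m(5) + f(2)·m(4) + f(3)·m(3) + f(4)·m(2) = 1 + 1/8·50505/32768 + 1/4·5113/4096 + 3/8·425/512 + 1/4·25/64 = 501657/262144
E[N_6] = m(6) = 501657/262144

501657/262144


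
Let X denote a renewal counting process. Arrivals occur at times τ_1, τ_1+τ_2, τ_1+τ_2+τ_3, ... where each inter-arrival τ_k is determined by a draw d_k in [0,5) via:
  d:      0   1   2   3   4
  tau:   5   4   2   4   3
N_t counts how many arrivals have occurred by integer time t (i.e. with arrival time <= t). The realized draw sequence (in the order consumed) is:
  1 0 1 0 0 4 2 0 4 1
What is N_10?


draw d_1=1: τ_1=4, arrival time A_1=4
draw d_2=0: τ_2=5, arrival time A_2=9
draw d_3=1: τ_3=4, arrival time A_3=13
draw d_4=0: τ_4=5, arrival time A_4=18
draw d_5=0: τ_5=5, arrival time A_5=23
draw d_6=4: τ_6=3, arrival time A_6=26
draw d_7=2: τ_7=2, arrival time A_7=28
draw d_8=0: τ_8=5, arrival time A_8=33
draw d_9=4: τ_9=3, arrival time A_9=36
draw d_10=1: τ_10=4, arrival time A_10=40
N_t over t=0..10: 0:0 1:0 2:0 3:0 4:1 5:1 6:1 7:1 8:1 9:2 10:2

2


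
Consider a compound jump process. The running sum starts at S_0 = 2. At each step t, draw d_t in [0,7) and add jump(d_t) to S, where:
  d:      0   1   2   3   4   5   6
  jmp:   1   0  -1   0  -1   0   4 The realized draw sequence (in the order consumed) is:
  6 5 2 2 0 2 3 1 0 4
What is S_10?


t=0: S=2, d=6, jump=4, S_1=6
t=1: S=6, d=5, jump=0, S_2=6
t=2: S=6, d=2, jump=-1, S_3=5
t=3: S=5, d=2, jump=-1, S_4=4
t=4: S=4, d=0, jump=1, S_5=5
t=5: S=5, d=2, jump=-1, S_6=4
t=6: S=4, d=3, jump=0, S_7=4
t=7: S=4, d=1, jump=0, S_8=4
t=8: S=4, d=0, jump=1, S_9=5
t=9: S=5, d=4, jump=-1, S_10=4

4


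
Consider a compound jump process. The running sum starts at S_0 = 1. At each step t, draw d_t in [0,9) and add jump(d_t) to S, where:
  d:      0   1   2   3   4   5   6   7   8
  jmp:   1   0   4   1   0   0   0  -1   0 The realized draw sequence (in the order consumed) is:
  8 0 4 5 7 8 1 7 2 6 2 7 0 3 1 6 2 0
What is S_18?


14

t=0: S=1, d=8, jump=0, S_1=1
t=1: S=1, d=0, jump=1, S_2=2
t=2: S=2, d=4, jump=0, S_3=2
t=3: S=2, d=5, jump=0, S_4=2
t=4: S=2, d=7, jump=-1, S_5=1
t=5: S=1, d=8, jump=0, S_6=1
t=6: S=1, d=1, jump=0, S_7=1
t=7: S=1, d=7, jump=-1, S_8=0
t=8: S=0, d=2, jump=4, S_9=4
t=9: S=4, d=6, jump=0, S_10=4
t=10: S=4, d=2, jump=4, S_11=8
t=11: S=8, d=7, jump=-1, S_12=7
t=12: S=7, d=0, jump=1, S_13=8
t=13: S=8, d=3, jump=1, S_14=9
t=14: S=9, d=1, jump=0, S_15=9
t=15: S=9, d=6, jump=0, S_16=9
t=16: S=9, d=2, jump=4, S_17=13
t=17: S=13, d=0, jump=1, S_18=14


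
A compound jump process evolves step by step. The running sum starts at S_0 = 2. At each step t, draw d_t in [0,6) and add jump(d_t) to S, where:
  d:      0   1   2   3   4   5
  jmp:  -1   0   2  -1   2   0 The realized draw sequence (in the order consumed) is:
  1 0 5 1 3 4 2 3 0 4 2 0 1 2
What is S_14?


7

t=0: S=2, d=1, jump=0, S_1=2
t=1: S=2, d=0, jump=-1, S_2=1
t=2: S=1, d=5, jump=0, S_3=1
t=3: S=1, d=1, jump=0, S_4=1
t=4: S=1, d=3, jump=-1, S_5=0
t=5: S=0, d=4, jump=2, S_6=2
t=6: S=2, d=2, jump=2, S_7=4
t=7: S=4, d=3, jump=-1, S_8=3
t=8: S=3, d=0, jump=-1, S_9=2
t=9: S=2, d=4, jump=2, S_10=4
t=10: S=4, d=2, jump=2, S_11=6
t=11: S=6, d=0, jump=-1, S_12=5
t=12: S=5, d=1, jump=0, S_13=5
t=13: S=5, d=2, jump=2, S_14=7


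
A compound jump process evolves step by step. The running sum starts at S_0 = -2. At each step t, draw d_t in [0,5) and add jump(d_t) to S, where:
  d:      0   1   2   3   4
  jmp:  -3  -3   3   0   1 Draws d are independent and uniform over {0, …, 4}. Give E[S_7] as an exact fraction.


-24/5

Outcome values over d=0..4: [-3, -3, 3, 0, 1]
Σy = -2, Σy² = 28, M = 5
μ = -2/5 = -2/5,  σ² = 28/5 − (-2/5)² = 136/25
E[S_7] = -2 + 7·(-2/5) = -24/5


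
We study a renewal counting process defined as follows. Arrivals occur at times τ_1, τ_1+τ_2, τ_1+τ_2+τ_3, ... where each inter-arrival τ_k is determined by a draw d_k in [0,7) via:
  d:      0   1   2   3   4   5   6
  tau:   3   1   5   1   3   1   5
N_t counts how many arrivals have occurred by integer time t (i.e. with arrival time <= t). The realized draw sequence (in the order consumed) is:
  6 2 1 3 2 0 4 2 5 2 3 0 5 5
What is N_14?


draw d_1=6: τ_1=5, arrival time A_1=5
draw d_2=2: τ_2=5, arrival time A_2=10
draw d_3=1: τ_3=1, arrival time A_3=11
draw d_4=3: τ_4=1, arrival time A_4=12
draw d_5=2: τ_5=5, arrival time A_5=17
draw d_6=0: τ_6=3, arrival time A_6=20
draw d_7=4: τ_7=3, arrival time A_7=23
draw d_8=2: τ_8=5, arrival time A_8=28
draw d_9=5: τ_9=1, arrival time A_9=29
draw d_10=2: τ_10=5, arrival time A_10=34
draw d_11=3: τ_11=1, arrival time A_11=35
draw d_12=0: τ_12=3, arrival time A_12=38
draw d_13=5: τ_13=1, arrival time A_13=39
draw d_14=5: τ_14=1, arrival time A_14=40
N_t over t=0..14: 0:0 1:0 2:0 3:0 4:0 5:1 6:1 7:1 8:1 9:1 10:2 11:3 12:4 13:4 14:4

4


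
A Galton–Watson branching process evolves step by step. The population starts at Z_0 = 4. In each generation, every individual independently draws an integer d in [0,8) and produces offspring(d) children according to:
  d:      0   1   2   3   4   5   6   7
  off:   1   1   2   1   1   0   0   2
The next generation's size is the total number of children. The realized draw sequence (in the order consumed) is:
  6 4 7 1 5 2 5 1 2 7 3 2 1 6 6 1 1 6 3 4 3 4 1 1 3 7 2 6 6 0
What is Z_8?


gen 0: Z_0=4, draws=[6, 4, 7, 1], offspring=[0, 1, 2, 1], Z_1=4
gen 1: Z_1=4, draws=[5, 2, 5, 1], offspring=[0, 2, 0, 1], Z_2=3
gen 2: Z_2=3, draws=[2, 7, 3], offspring=[2, 2, 1], Z_3=5
gen 3: Z_3=5, draws=[2, 1, 6, 6, 1], offspring=[2, 1, 0, 0, 1], Z_4=4
gen 4: Z_4=4, draws=[1, 6, 3, 4], offspring=[1, 0, 1, 1], Z_5=3
gen 5: Z_5=3, draws=[3, 4, 1], offspring=[1, 1, 1], Z_6=3
gen 6: Z_6=3, draws=[1, 3, 7], offspring=[1, 1, 2], Z_7=4
gen 7: Z_7=4, draws=[2, 6, 6, 0], offspring=[2, 0, 0, 1], Z_8=3

3


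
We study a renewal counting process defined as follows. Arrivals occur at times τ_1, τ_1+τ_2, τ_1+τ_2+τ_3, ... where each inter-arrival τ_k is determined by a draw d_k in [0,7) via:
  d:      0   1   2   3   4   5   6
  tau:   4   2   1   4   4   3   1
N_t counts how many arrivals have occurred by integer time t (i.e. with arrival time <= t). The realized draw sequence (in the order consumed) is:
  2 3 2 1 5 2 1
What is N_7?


3

draw d_1=2: τ_1=1, arrival time A_1=1
draw d_2=3: τ_2=4, arrival time A_2=5
draw d_3=2: τ_3=1, arrival time A_3=6
draw d_4=1: τ_4=2, arrival time A_4=8
draw d_5=5: τ_5=3, arrival time A_5=11
draw d_6=2: τ_6=1, arrival time A_6=12
draw d_7=1: τ_7=2, arrival time A_7=14
N_t over t=0..7: 0:0 1:1 2:1 3:1 4:1 5:2 6:3 7:3


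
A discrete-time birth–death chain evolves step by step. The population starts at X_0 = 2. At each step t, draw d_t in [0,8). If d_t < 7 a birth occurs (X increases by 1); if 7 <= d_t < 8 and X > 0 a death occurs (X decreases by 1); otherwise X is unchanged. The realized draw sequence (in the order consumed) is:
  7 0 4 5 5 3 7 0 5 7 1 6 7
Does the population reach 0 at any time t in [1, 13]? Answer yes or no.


t=0: X=2, d=7 → death, X_1=1
t=1: X=1, d=0 → birth, X_2=2
t=2: X=2, d=4 → birth, X_3=3
t=3: X=3, d=5 → birth, X_4=4
t=4: X=4, d=5 → birth, X_5=5
t=5: X=5, d=3 → birth, X_6=6
t=6: X=6, d=7 → death, X_7=5
t=7: X=5, d=0 → birth, X_8=6
t=8: X=6, d=5 → birth, X_9=7
t=9: X=7, d=7 → death, X_10=6
t=10: X=6, d=1 → birth, X_11=7
t=11: X=7, d=6 → birth, X_12=8
t=12: X=8, d=7 → death, X_13=7

no


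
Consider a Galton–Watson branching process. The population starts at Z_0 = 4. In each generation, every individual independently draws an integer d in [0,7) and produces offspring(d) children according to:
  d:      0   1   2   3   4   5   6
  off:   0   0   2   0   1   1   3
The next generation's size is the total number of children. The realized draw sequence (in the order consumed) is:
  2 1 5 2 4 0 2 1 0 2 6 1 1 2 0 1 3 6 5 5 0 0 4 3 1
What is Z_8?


gen 0: Z_0=4, draws=[2, 1, 5, 2], offspring=[2, 0, 1, 2], Z_1=5
gen 1: Z_1=5, draws=[4, 0, 2, 1, 0], offspring=[1, 0, 2, 0, 0], Z_2=3
gen 2: Z_2=3, draws=[2, 6, 1], offspring=[2, 3, 0], Z_3=5
gen 3: Z_3=5, draws=[1, 2, 0, 1, 3], offspring=[0, 2, 0, 0, 0], Z_4=2
gen 4: Z_4=2, draws=[6, 5], offspring=[3, 1], Z_5=4
gen 5: Z_5=4, draws=[5, 0, 0, 4], offspring=[1, 0, 0, 1], Z_6=2
gen 6: Z_6=2, draws=[3, 1], offspring=[0, 0], Z_7=0
gen 7: Z_7=0, draws=[], offspring=[], Z_8=0

0


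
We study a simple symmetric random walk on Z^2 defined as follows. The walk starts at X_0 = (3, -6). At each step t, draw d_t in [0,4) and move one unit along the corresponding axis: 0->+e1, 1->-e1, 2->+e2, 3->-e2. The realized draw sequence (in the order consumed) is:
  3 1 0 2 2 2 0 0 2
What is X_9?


(5, -3)

t=0: X=(3, -6), d=3 → -e2, X_1=(3, -7)
t=1: X=(3, -7), d=1 → -e1, X_2=(2, -7)
t=2: X=(2, -7), d=0 → +e1, X_3=(3, -7)
t=3: X=(3, -7), d=2 → +e2, X_4=(3, -6)
t=4: X=(3, -6), d=2 → +e2, X_5=(3, -5)
t=5: X=(3, -5), d=2 → +e2, X_6=(3, -4)
t=6: X=(3, -4), d=0 → +e1, X_7=(4, -4)
t=7: X=(4, -4), d=0 → +e1, X_8=(5, -4)
t=8: X=(5, -4), d=2 → +e2, X_9=(5, -3)


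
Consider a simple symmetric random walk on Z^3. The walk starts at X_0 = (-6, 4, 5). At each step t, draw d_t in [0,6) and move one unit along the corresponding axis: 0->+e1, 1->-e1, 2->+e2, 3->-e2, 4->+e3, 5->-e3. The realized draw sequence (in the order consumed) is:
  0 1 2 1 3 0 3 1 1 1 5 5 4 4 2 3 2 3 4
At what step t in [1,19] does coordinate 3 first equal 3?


12

t=0: X=(-6, 4, 5), d=0 → +e1, X_1=(-5, 4, 5)
t=1: X=(-5, 4, 5), d=1 → -e1, X_2=(-6, 4, 5)
t=2: X=(-6, 4, 5), d=2 → +e2, X_3=(-6, 5, 5)
t=3: X=(-6, 5, 5), d=1 → -e1, X_4=(-7, 5, 5)
t=4: X=(-7, 5, 5), d=3 → -e2, X_5=(-7, 4, 5)
t=5: X=(-7, 4, 5), d=0 → +e1, X_6=(-6, 4, 5)
t=6: X=(-6, 4, 5), d=3 → -e2, X_7=(-6, 3, 5)
t=7: X=(-6, 3, 5), d=1 → -e1, X_8=(-7, 3, 5)
t=8: X=(-7, 3, 5), d=1 → -e1, X_9=(-8, 3, 5)
t=9: X=(-8, 3, 5), d=1 → -e1, X_10=(-9, 3, 5)
t=10: X=(-9, 3, 5), d=5 → -e3, X_11=(-9, 3, 4)
t=11: X=(-9, 3, 4), d=5 → -e3, X_12=(-9, 3, 3)
t=12: X=(-9, 3, 3), d=4 → +e3, X_13=(-9, 3, 4)
t=13: X=(-9, 3, 4), d=4 → +e3, X_14=(-9, 3, 5)
t=14: X=(-9, 3, 5), d=2 → +e2, X_15=(-9, 4, 5)
t=15: X=(-9, 4, 5), d=3 → -e2, X_16=(-9, 3, 5)
t=16: X=(-9, 3, 5), d=2 → +e2, X_17=(-9, 4, 5)
t=17: X=(-9, 4, 5), d=3 → -e2, X_18=(-9, 3, 5)
t=18: X=(-9, 3, 5), d=4 → +e3, X_19=(-9, 3, 6)


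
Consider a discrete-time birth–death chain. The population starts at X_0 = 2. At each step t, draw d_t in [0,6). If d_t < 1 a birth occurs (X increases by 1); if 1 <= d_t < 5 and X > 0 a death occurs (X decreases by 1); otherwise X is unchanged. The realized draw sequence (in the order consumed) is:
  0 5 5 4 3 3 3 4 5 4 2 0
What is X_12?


1

t=0: X=2, d=0 → birth, X_1=3
t=1: X=3, d=5 → hold, X_2=3
t=2: X=3, d=5 → hold, X_3=3
t=3: X=3, d=4 → death, X_4=2
t=4: X=2, d=3 → death, X_5=1
t=5: X=1, d=3 → death, X_6=0
t=6: X=0, d=3 → hold, X_7=0
t=7: X=0, d=4 → hold, X_8=0
t=8: X=0, d=5 → hold, X_9=0
t=9: X=0, d=4 → hold, X_10=0
t=10: X=0, d=2 → hold, X_11=0
t=11: X=0, d=0 → birth, X_12=1


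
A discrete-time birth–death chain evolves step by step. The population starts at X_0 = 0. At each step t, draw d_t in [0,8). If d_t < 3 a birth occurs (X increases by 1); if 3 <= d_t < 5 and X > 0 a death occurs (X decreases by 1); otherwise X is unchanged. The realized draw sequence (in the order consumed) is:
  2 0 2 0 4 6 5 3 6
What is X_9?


t=0: X=0, d=2 → birth, X_1=1
t=1: X=1, d=0 → birth, X_2=2
t=2: X=2, d=2 → birth, X_3=3
t=3: X=3, d=0 → birth, X_4=4
t=4: X=4, d=4 → death, X_5=3
t=5: X=3, d=6 → hold, X_6=3
t=6: X=3, d=5 → hold, X_7=3
t=7: X=3, d=3 → death, X_8=2
t=8: X=2, d=6 → hold, X_9=2

2


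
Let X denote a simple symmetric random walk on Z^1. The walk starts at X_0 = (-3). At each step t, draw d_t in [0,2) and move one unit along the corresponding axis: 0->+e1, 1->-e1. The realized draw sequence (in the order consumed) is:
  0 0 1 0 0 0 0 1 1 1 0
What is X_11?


t=0: X=(-3), d=0 → +e1, X_1=(-2)
t=1: X=(-2), d=0 → +e1, X_2=(-1)
t=2: X=(-1), d=1 → -e1, X_3=(-2)
t=3: X=(-2), d=0 → +e1, X_4=(-1)
t=4: X=(-1), d=0 → +e1, X_5=(0)
t=5: X=(0), d=0 → +e1, X_6=(1)
t=6: X=(1), d=0 → +e1, X_7=(2)
t=7: X=(2), d=1 → -e1, X_8=(1)
t=8: X=(1), d=1 → -e1, X_9=(0)
t=9: X=(0), d=1 → -e1, X_10=(-1)
t=10: X=(-1), d=0 → +e1, X_11=(0)

(0)


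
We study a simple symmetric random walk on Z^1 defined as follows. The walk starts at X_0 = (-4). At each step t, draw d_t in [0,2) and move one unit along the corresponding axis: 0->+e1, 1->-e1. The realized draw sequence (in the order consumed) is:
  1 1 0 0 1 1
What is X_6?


(-6)

t=0: X=(-4), d=1 → -e1, X_1=(-5)
t=1: X=(-5), d=1 → -e1, X_2=(-6)
t=2: X=(-6), d=0 → +e1, X_3=(-5)
t=3: X=(-5), d=0 → +e1, X_4=(-4)
t=4: X=(-4), d=1 → -e1, X_5=(-5)
t=5: X=(-5), d=1 → -e1, X_6=(-6)


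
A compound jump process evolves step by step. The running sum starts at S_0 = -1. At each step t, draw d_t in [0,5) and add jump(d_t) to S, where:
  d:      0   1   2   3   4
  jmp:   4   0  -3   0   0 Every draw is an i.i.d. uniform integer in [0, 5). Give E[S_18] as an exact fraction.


Outcome values over d=0..4: [4, 0, -3, 0, 0]
Σy = 1, Σy² = 25, M = 5
μ = 1/5 = 1/5,  σ² = 25/5 − (1/5)² = 124/25
E[S_18] = -1 + 18·(1/5) = 13/5

13/5


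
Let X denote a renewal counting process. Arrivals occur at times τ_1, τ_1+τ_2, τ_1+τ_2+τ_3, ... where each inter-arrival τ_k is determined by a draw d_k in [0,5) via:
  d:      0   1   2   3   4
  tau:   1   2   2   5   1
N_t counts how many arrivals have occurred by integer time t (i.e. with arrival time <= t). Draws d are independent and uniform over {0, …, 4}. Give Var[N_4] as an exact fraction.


Inter-arrival values over d=0..4: [1, 2, 2, 5, 1]
Each d has probability 1/5, so the pmf of τ is: f(1) = 2/5, f(2) = 2/5, f(5) = 1/5
Let p_n(j) = P(N_n = j), with p_0 = [1]. Condition on τ_1: p_n(0) = P(τ > n), and for j >= 1, p_n(j) = Σ_{k<=n} f(k)·p_{n−k}(j−1)
p_1 = [3/5, 2/5]  (j = 0..1)
p_2 = [1/5, 16/25, 4/25]  (j = 0..2)
p_3 = [1/5, 8/25, 52/125, 8/125]  (j = 0..3)
p_4 = [1/5, 4/25, 48/125, 144/625, 16/625]  (j = 0..4)
E[N_4] = Σ j·p_4(j) = 1076/625;  E[N_4²] = Σ j²·p_4(j) = 2612/625
Var[N_4] = 2612/625 − (1076/625)² = 474724/390625

474724/390625


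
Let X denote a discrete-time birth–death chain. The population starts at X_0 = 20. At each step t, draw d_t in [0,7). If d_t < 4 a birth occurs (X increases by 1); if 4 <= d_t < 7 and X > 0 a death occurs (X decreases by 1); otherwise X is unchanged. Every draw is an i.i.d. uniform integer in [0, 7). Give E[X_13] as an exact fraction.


153/7

X can drop by at most 1 per step and X_0 = 20 > T = 13, so X_t >= 20 − t >= 7 > 0 for every t <= 13: the floor at 0 (the 'and X > 0' condition) never binds. Hence X_13 = X_0 + Σ_{t<13} Y_t with i.i.d. increments Y_t = y(d_t) ∈ {+1, −1, 0}.
Outcome values over d=0..6: [1, 1, 1, 1, -1, -1, -1]
Σy = 1, Σy² = 7, M = 7
μ = 1/7 = 1/7,  σ² = 7/7 − (1/7)² = 48/49
E[X_13] = 20 + 13·(1/7) = 153/7


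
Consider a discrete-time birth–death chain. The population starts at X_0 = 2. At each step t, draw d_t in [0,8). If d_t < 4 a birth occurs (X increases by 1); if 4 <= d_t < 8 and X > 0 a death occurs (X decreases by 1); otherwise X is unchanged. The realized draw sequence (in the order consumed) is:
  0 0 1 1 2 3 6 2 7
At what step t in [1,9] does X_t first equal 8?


t=0: X=2, d=0 → birth, X_1=3
t=1: X=3, d=0 → birth, X_2=4
t=2: X=4, d=1 → birth, X_3=5
t=3: X=5, d=1 → birth, X_4=6
t=4: X=6, d=2 → birth, X_5=7
t=5: X=7, d=3 → birth, X_6=8
t=6: X=8, d=6 → death, X_7=7
t=7: X=7, d=2 → birth, X_8=8
t=8: X=8, d=7 → death, X_9=7

6


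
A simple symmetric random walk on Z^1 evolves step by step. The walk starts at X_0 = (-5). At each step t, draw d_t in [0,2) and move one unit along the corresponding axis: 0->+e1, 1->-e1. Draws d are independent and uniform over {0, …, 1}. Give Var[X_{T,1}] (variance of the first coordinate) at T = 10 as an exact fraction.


Outcome values over d=0..1: [1, -1]
Σy = 0, Σy² = 2, M = 2
μ = 0/2 = 0,  σ² = 2/2 − (0)² = 1
Independent increments: Var[X_10] = 10·σ² = 10·(1) = 10

10


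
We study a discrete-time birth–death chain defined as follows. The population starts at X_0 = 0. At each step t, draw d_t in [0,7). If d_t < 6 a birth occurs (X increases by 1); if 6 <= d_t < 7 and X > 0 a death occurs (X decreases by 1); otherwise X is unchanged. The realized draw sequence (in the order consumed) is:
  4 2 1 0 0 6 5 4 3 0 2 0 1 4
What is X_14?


t=0: X=0, d=4 → birth, X_1=1
t=1: X=1, d=2 → birth, X_2=2
t=2: X=2, d=1 → birth, X_3=3
t=3: X=3, d=0 → birth, X_4=4
t=4: X=4, d=0 → birth, X_5=5
t=5: X=5, d=6 → death, X_6=4
t=6: X=4, d=5 → birth, X_7=5
t=7: X=5, d=4 → birth, X_8=6
t=8: X=6, d=3 → birth, X_9=7
t=9: X=7, d=0 → birth, X_10=8
t=10: X=8, d=2 → birth, X_11=9
t=11: X=9, d=0 → birth, X_12=10
t=12: X=10, d=1 → birth, X_13=11
t=13: X=11, d=4 → birth, X_14=12

12


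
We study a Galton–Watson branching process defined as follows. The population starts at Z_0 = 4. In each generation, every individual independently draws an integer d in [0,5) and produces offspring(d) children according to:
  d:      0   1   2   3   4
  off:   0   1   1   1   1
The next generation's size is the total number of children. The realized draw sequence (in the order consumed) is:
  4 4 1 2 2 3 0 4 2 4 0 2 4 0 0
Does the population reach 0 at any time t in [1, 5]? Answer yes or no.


gen 0: Z_0=4, draws=[4, 4, 1, 2], offspring=[1, 1, 1, 1], Z_1=4
gen 1: Z_1=4, draws=[2, 3, 0, 4], offspring=[1, 1, 0, 1], Z_2=3
gen 2: Z_2=3, draws=[2, 4, 0], offspring=[1, 1, 0], Z_3=2
gen 3: Z_3=2, draws=[2, 4], offspring=[1, 1], Z_4=2
gen 4: Z_4=2, draws=[0, 0], offspring=[0, 0], Z_5=0

yes


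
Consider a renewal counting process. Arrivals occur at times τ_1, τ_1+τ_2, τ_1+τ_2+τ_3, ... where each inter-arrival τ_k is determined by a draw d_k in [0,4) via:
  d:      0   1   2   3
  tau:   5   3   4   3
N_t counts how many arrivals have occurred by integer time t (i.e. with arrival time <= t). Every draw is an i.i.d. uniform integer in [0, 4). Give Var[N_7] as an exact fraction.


Inter-arrival values over d=0..3: [5, 3, 4, 3]
Each d has probability 1/4, so the pmf of τ is: f(3) = 1/2, f(4) = 1/4, f(5) = 1/4
Let p_n(j) = P(N_n = j), with p_0 = [1]. Condition on τ_1: p_n(0) = P(τ > n), and for j >= 1, p_n(j) = Σ_{k<=n} f(k)·p_{n−k}(j−1)
p_1 = [1]  (j = 0)
p_2 = [1]  (j = 0)
p_3 = [1/2, 1/2]  (j = 0..1)
p_4 = [1/4, 3/4]  (j = 0..1)
p_5 = [0, 1]  (j = 0..1)
p_6 = [0, 3/4, 1/4]  (j = 0..2)
p_7 = [0, 1/2, 1/2]  (j = 0..2)
E[N_7] = Σ j·p_7(j) = 3/2;  E[N_7²] = Σ j²·p_7(j) = 5/2
Var[N_7] = 5/2 − (3/2)² = 1/4

1/4


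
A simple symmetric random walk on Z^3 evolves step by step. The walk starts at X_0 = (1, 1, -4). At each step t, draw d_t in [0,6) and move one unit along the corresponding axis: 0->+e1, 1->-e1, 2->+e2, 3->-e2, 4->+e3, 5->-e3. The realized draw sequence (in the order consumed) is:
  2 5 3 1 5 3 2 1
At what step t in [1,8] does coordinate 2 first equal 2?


1

t=0: X=(1, 1, -4), d=2 → +e2, X_1=(1, 2, -4)
t=1: X=(1, 2, -4), d=5 → -e3, X_2=(1, 2, -5)
t=2: X=(1, 2, -5), d=3 → -e2, X_3=(1, 1, -5)
t=3: X=(1, 1, -5), d=1 → -e1, X_4=(0, 1, -5)
t=4: X=(0, 1, -5), d=5 → -e3, X_5=(0, 1, -6)
t=5: X=(0, 1, -6), d=3 → -e2, X_6=(0, 0, -6)
t=6: X=(0, 0, -6), d=2 → +e2, X_7=(0, 1, -6)
t=7: X=(0, 1, -6), d=1 → -e1, X_8=(-1, 1, -6)


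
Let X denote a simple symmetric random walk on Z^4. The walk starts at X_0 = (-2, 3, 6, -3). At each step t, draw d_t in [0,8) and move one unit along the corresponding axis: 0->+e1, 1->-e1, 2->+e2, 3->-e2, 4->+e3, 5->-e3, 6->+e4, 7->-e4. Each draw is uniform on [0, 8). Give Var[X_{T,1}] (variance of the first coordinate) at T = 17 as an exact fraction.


17/4

Outcome values over d=0..7: [1, -1, 0, 0, 0, 0, 0, 0]
Σy = 0, Σy² = 2, M = 8
μ = 0/8 = 0,  σ² = 2/8 − (0)² = 1/4
Independent increments: Var[X_17] = 17·σ² = 17·(1/4) = 17/4


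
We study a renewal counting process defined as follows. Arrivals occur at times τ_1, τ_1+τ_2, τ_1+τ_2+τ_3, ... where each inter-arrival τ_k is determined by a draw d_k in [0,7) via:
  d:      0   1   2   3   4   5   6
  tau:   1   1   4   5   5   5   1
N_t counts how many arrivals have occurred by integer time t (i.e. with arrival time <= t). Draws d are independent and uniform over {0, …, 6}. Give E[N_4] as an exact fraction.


2083/2401

Inter-arrival values over d=0..6: [1, 1, 4, 5, 5, 5, 1]
Each d has probability 1/7, so the pmf of τ is: f(1) = 3/7, f(4) = 1/7, f(5) = 3/7
Renewal equation for m(n) = E[N_n]: condition on τ_1 = k (if k <= n, one arrival plus a fresh copy on the remaining n−k steps): m(n) = F(n) + Σ_{k<=n} f(k)·m(n−k), where F(n) = P(τ <= n) and m(0) = 0
m(1) = F(1) = 3/7
m(2) = F(2) + f(1)·m(1) = 3/7 + 3/7·3/7 = 30/49
m(3) = F(3) + f(1)·m(2) = 3/7 + 3/7·30/49 = 237/343
m(4) = F(4) + f(1)·m(3) = 4/7 + 3/7·237/343 = 2083/2401
E[N_4] = m(4) = 2083/2401


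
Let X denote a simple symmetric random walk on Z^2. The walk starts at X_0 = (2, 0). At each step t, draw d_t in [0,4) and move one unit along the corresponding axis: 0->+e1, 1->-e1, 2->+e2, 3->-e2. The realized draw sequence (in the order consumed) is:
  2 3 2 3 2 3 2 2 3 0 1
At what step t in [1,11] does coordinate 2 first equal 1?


t=0: X=(2, 0), d=2 → +e2, X_1=(2, 1)
t=1: X=(2, 1), d=3 → -e2, X_2=(2, 0)
t=2: X=(2, 0), d=2 → +e2, X_3=(2, 1)
t=3: X=(2, 1), d=3 → -e2, X_4=(2, 0)
t=4: X=(2, 0), d=2 → +e2, X_5=(2, 1)
t=5: X=(2, 1), d=3 → -e2, X_6=(2, 0)
t=6: X=(2, 0), d=2 → +e2, X_7=(2, 1)
t=7: X=(2, 1), d=2 → +e2, X_8=(2, 2)
t=8: X=(2, 2), d=3 → -e2, X_9=(2, 1)
t=9: X=(2, 1), d=0 → +e1, X_10=(3, 1)
t=10: X=(3, 1), d=1 → -e1, X_11=(2, 1)

1


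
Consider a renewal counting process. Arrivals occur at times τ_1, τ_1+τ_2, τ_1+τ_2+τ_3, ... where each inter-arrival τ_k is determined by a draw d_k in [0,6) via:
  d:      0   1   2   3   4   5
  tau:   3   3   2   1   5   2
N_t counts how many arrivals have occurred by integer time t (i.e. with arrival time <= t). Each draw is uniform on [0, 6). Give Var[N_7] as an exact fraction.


Inter-arrival values over d=0..5: [3, 3, 2, 1, 5, 2]
Each d has probability 1/6, so the pmf of τ is: f(1) = 1/6, f(2) = 1/3, f(3) = 1/3, f(5) = 1/6
Let p_n(j) = P(N_n = j), with p_0 = [1]. Condition on τ_1: p_n(0) = P(τ > n), and for j >= 1, p_n(j) = Σ_{k<=n} f(k)·p_{n−k}(j−1)
p_1 = [5/6, 1/6]  (j = 0..1)
p_2 = [1/2, 17/36, 1/36]  (j = 0..2)
p_3 = [1/6, 25/36, 29/216, 1/216]  (j = 0..3)
p_4 = [1/6, 17/36, 71/216, 41/1296, 1/1296]  (j = 0..4)
p_5 = [0, 5/12, 101/216, 47/432, 53/7776, 1/7776]  (j = 0..5)
p_6 = [0, 1/4, 35/72, 301/1296, 235/7776, 65/46656, 1/46656]  (j = 0..6)
p_7 = [0, 5/36, 5/12, 455/1296, 665/7776, 353/46656, 77/279936, 1/279936]  (j = 0..7)
E[N_7] = Σ j·p_7(j) = 673819/279936;  E[N_7²] = Σ j²·p_7(j) = 1828771/279936
Var[N_7] = 1828771/279936 − (673819/279936)² = 57906793895/78364164096

57906793895/78364164096


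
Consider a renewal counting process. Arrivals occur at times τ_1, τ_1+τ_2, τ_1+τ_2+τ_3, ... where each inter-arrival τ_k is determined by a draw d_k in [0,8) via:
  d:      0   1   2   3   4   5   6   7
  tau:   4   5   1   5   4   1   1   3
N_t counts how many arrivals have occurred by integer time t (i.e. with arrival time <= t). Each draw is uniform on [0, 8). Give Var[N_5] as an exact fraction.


Inter-arrival values over d=0..7: [4, 5, 1, 5, 4, 1, 1, 3]
Each d has probability 1/8, so the pmf of τ is: f(1) = 3/8, f(3) = 1/8, f(4) = 1/4, f(5) = 1/4
Let p_n(j) = P(N_n = j), with p_0 = [1]. Condition on τ_1: p_n(0) = P(τ > n), and for j >= 1, p_n(j) = Σ_{k<=n} f(k)·p_{n−k}(j−1)
p_1 = [5/8, 3/8]  (j = 0..1)
p_2 = [5/8, 15/64, 9/64]  (j = 0..2)
p_3 = [1/2, 23/64, 45/512, 27/512]  (j = 0..3)
p_4 = [1/4, 33/64, 93/512, 135/4096, 81/4096]  (j = 0..4)
p_5 = [0, 37/64, 81/256, 351/4096, 405/32768, 243/32768]  (j = 0..5)
E[N_5] = Σ j·p_5(j) = 50939/32768;  E[N_5²] = Σ j²·p_5(j) = 98243/32768
Var[N_5] = 98243/32768 − (50939/32768)² = 624444903/1073741824

624444903/1073741824


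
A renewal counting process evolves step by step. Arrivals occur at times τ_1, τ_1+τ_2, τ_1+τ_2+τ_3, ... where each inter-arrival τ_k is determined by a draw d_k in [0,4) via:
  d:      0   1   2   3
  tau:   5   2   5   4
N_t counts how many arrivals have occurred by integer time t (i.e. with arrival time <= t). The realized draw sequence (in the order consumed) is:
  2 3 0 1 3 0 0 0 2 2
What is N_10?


draw d_1=2: τ_1=5, arrival time A_1=5
draw d_2=3: τ_2=4, arrival time A_2=9
draw d_3=0: τ_3=5, arrival time A_3=14
draw d_4=1: τ_4=2, arrival time A_4=16
draw d_5=3: τ_5=4, arrival time A_5=20
draw d_6=0: τ_6=5, arrival time A_6=25
draw d_7=0: τ_7=5, arrival time A_7=30
draw d_8=0: τ_8=5, arrival time A_8=35
draw d_9=2: τ_9=5, arrival time A_9=40
draw d_10=2: τ_10=5, arrival time A_10=45
N_t over t=0..10: 0:0 1:0 2:0 3:0 4:0 5:1 6:1 7:1 8:1 9:2 10:2

2


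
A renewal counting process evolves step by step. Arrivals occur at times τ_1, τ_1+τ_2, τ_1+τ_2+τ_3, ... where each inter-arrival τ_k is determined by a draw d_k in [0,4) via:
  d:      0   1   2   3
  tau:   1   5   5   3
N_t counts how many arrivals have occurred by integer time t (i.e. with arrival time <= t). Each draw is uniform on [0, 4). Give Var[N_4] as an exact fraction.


43783/65536

Inter-arrival values over d=0..3: [1, 5, 5, 3]
Each d has probability 1/4, so the pmf of τ is: f(1) = 1/4, f(3) = 1/4, f(5) = 1/2
Let p_n(j) = P(N_n = j), with p_0 = [1]. Condition on τ_1: p_n(0) = P(τ > n), and for j >= 1, p_n(j) = Σ_{k<=n} f(k)·p_{n−k}(j−1)
p_1 = [3/4, 1/4]  (j = 0..1)
p_2 = [3/4, 3/16, 1/16]  (j = 0..2)
p_3 = [1/2, 7/16, 3/64, 1/64]  (j = 0..3)
p_4 = [1/2, 5/16, 11/64, 3/256, 1/256]  (j = 0..4)
E[N_4] = Σ j·p_4(j) = 181/256;  E[N_4²] = Σ j²·p_4(j) = 299/256
Var[N_4] = 299/256 − (181/256)² = 43783/65536


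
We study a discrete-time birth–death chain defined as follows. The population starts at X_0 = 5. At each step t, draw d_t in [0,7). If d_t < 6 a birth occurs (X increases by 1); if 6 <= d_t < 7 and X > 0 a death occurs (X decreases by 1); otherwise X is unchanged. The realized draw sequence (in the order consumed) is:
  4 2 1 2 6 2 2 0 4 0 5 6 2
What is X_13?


14

t=0: X=5, d=4 → birth, X_1=6
t=1: X=6, d=2 → birth, X_2=7
t=2: X=7, d=1 → birth, X_3=8
t=3: X=8, d=2 → birth, X_4=9
t=4: X=9, d=6 → death, X_5=8
t=5: X=8, d=2 → birth, X_6=9
t=6: X=9, d=2 → birth, X_7=10
t=7: X=10, d=0 → birth, X_8=11
t=8: X=11, d=4 → birth, X_9=12
t=9: X=12, d=0 → birth, X_10=13
t=10: X=13, d=5 → birth, X_11=14
t=11: X=14, d=6 → death, X_12=13
t=12: X=13, d=2 → birth, X_13=14


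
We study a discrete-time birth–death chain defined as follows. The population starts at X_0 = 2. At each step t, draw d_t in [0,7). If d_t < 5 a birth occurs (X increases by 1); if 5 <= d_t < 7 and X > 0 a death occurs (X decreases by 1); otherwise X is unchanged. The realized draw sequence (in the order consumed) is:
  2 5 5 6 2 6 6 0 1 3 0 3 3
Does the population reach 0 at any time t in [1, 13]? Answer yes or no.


t=0: X=2, d=2 → birth, X_1=3
t=1: X=3, d=5 → death, X_2=2
t=2: X=2, d=5 → death, X_3=1
t=3: X=1, d=6 → death, X_4=0
t=4: X=0, d=2 → birth, X_5=1
t=5: X=1, d=6 → death, X_6=0
t=6: X=0, d=6 → hold, X_7=0
t=7: X=0, d=0 → birth, X_8=1
t=8: X=1, d=1 → birth, X_9=2
t=9: X=2, d=3 → birth, X_10=3
t=10: X=3, d=0 → birth, X_11=4
t=11: X=4, d=3 → birth, X_12=5
t=12: X=5, d=3 → birth, X_13=6

yes


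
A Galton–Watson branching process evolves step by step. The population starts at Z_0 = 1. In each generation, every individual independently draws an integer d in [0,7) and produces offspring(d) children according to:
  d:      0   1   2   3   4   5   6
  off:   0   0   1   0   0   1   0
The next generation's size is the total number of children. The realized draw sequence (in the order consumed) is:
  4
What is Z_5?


gen 0: Z_0=1, draws=[4], offspring=[0], Z_1=0
gen 1: Z_1=0, draws=[], offspring=[], Z_2=0
gen 2: Z_2=0, draws=[], offspring=[], Z_3=0
gen 3: Z_3=0, draws=[], offspring=[], Z_4=0
gen 4: Z_4=0, draws=[], offspring=[], Z_5=0

0


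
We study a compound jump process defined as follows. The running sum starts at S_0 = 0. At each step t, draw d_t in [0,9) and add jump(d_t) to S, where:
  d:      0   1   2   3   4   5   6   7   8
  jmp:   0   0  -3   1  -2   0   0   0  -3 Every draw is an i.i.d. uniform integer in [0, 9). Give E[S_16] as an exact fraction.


Outcome values over d=0..8: [0, 0, -3, 1, -2, 0, 0, 0, -3]
Σy = -7, Σy² = 23, M = 9
μ = -7/9 = -7/9,  σ² = 23/9 − (-7/9)² = 158/81
E[S_16] = 0 + 16·(-7/9) = -112/9

-112/9


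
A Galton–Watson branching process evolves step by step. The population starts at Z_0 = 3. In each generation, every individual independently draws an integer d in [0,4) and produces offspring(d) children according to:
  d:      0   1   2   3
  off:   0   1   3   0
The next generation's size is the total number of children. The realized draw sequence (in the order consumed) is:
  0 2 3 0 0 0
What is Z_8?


gen 0: Z_0=3, draws=[0, 2, 3], offspring=[0, 3, 0], Z_1=3
gen 1: Z_1=3, draws=[0, 0, 0], offspring=[0, 0, 0], Z_2=0
gen 2: Z_2=0, draws=[], offspring=[], Z_3=0
gen 3: Z_3=0, draws=[], offspring=[], Z_4=0
gen 4: Z_4=0, draws=[], offspring=[], Z_5=0
gen 5: Z_5=0, draws=[], offspring=[], Z_6=0
gen 6: Z_6=0, draws=[], offspring=[], Z_7=0
gen 7: Z_7=0, draws=[], offspring=[], Z_8=0

0


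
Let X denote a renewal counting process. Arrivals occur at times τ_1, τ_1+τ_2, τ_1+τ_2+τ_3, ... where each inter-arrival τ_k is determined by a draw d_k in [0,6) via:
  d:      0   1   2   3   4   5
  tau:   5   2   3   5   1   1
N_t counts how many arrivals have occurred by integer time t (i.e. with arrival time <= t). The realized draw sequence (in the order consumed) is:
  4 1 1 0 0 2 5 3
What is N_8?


3

draw d_1=4: τ_1=1, arrival time A_1=1
draw d_2=1: τ_2=2, arrival time A_2=3
draw d_3=1: τ_3=2, arrival time A_3=5
draw d_4=0: τ_4=5, arrival time A_4=10
draw d_5=0: τ_5=5, arrival time A_5=15
draw d_6=2: τ_6=3, arrival time A_6=18
draw d_7=5: τ_7=1, arrival time A_7=19
draw d_8=3: τ_8=5, arrival time A_8=24
N_t over t=0..8: 0:0 1:1 2:1 3:2 4:2 5:3 6:3 7:3 8:3


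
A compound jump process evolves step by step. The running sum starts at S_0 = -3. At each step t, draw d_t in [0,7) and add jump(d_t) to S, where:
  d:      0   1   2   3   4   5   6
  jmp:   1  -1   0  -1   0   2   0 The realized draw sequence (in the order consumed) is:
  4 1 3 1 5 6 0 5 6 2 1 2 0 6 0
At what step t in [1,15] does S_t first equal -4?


t=0: S=-3, d=4, jump=0, S_1=-3
t=1: S=-3, d=1, jump=-1, S_2=-4
t=2: S=-4, d=3, jump=-1, S_3=-5
t=3: S=-5, d=1, jump=-1, S_4=-6
t=4: S=-6, d=5, jump=2, S_5=-4
t=5: S=-4, d=6, jump=0, S_6=-4
t=6: S=-4, d=0, jump=1, S_7=-3
t=7: S=-3, d=5, jump=2, S_8=-1
t=8: S=-1, d=6, jump=0, S_9=-1
t=9: S=-1, d=2, jump=0, S_10=-1
t=10: S=-1, d=1, jump=-1, S_11=-2
t=11: S=-2, d=2, jump=0, S_12=-2
t=12: S=-2, d=0, jump=1, S_13=-1
t=13: S=-1, d=6, jump=0, S_14=-1
t=14: S=-1, d=0, jump=1, S_15=0

2


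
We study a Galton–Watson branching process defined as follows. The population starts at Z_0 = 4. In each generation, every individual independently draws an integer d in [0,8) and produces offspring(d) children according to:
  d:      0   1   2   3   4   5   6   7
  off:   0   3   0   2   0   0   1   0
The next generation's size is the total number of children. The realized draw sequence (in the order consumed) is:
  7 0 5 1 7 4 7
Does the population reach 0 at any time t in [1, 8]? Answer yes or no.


yes

gen 0: Z_0=4, draws=[7, 0, 5, 1], offspring=[0, 0, 0, 3], Z_1=3
gen 1: Z_1=3, draws=[7, 4, 7], offspring=[0, 0, 0], Z_2=0
gen 2: Z_2=0, draws=[], offspring=[], Z_3=0
gen 3: Z_3=0, draws=[], offspring=[], Z_4=0
gen 4: Z_4=0, draws=[], offspring=[], Z_5=0
gen 5: Z_5=0, draws=[], offspring=[], Z_6=0
gen 6: Z_6=0, draws=[], offspring=[], Z_7=0
gen 7: Z_7=0, draws=[], offspring=[], Z_8=0


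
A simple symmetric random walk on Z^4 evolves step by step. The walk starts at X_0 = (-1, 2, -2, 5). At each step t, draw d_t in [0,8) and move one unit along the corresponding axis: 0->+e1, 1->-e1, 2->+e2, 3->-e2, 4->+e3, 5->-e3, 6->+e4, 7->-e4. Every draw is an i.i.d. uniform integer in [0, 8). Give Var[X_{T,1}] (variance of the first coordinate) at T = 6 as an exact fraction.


3/2

Outcome values over d=0..7: [1, -1, 0, 0, 0, 0, 0, 0]
Σy = 0, Σy² = 2, M = 8
μ = 0/8 = 0,  σ² = 2/8 − (0)² = 1/4
Independent increments: Var[X_6] = 6·σ² = 6·(1/4) = 3/2


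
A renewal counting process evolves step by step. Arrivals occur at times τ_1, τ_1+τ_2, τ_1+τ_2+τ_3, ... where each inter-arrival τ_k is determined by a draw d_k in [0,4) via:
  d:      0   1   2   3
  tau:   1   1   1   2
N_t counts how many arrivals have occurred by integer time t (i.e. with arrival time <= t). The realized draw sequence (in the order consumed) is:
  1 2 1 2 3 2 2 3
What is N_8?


7

draw d_1=1: τ_1=1, arrival time A_1=1
draw d_2=2: τ_2=1, arrival time A_2=2
draw d_3=1: τ_3=1, arrival time A_3=3
draw d_4=2: τ_4=1, arrival time A_4=4
draw d_5=3: τ_5=2, arrival time A_5=6
draw d_6=2: τ_6=1, arrival time A_6=7
draw d_7=2: τ_7=1, arrival time A_7=8
draw d_8=3: τ_8=2, arrival time A_8=10
N_t over t=0..8: 0:0 1:1 2:2 3:3 4:4 5:4 6:5 7:6 8:7


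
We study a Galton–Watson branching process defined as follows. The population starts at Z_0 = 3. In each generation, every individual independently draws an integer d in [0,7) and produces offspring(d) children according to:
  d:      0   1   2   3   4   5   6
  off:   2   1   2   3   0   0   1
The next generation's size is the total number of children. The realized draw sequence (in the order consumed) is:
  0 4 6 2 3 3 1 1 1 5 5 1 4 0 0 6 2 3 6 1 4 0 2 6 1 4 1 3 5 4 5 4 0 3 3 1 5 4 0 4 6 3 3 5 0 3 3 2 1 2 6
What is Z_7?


21

gen 0: Z_0=3, draws=[0, 4, 6], offspring=[2, 0, 1], Z_1=3
gen 1: Z_1=3, draws=[2, 3, 3], offspring=[2, 3, 3], Z_2=8
gen 2: Z_2=8, draws=[1, 1, 1, 5, 5, 1, 4, 0], offspring=[1, 1, 1, 0, 0, 1, 0, 2], Z_3=6
gen 3: Z_3=6, draws=[0, 6, 2, 3, 6, 1], offspring=[2, 1, 2, 3, 1, 1], Z_4=10
gen 4: Z_4=10, draws=[4, 0, 2, 6, 1, 4, 1, 3, 5, 4], offspring=[0, 2, 2, 1, 1, 0, 1, 3, 0, 0], Z_5=10
gen 5: Z_5=10, draws=[5, 4, 0, 3, 3, 1, 5, 4, 0, 4], offspring=[0, 0, 2, 3, 3, 1, 0, 0, 2, 0], Z_6=11
gen 6: Z_6=11, draws=[6, 3, 3, 5, 0, 3, 3, 2, 1, 2, 6], offspring=[1, 3, 3, 0, 2, 3, 3, 2, 1, 2, 1], Z_7=21


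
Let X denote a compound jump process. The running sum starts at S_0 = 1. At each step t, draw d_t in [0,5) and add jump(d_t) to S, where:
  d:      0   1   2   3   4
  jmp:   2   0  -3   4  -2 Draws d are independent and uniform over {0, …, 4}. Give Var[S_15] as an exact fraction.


Outcome values over d=0..4: [2, 0, -3, 4, -2]
Σy = 1, Σy² = 33, M = 5
μ = 1/5 = 1/5,  σ² = 33/5 − (1/5)² = 164/25
Independent increments: Var[S_15] = 15·σ² = 15·(164/25) = 492/5

492/5


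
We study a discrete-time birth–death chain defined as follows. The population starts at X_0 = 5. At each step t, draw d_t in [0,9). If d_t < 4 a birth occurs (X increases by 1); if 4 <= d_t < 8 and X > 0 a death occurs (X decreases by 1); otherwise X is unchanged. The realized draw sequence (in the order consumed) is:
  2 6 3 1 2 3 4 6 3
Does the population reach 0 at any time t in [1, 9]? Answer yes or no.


no

t=0: X=5, d=2 → birth, X_1=6
t=1: X=6, d=6 → death, X_2=5
t=2: X=5, d=3 → birth, X_3=6
t=3: X=6, d=1 → birth, X_4=7
t=4: X=7, d=2 → birth, X_5=8
t=5: X=8, d=3 → birth, X_6=9
t=6: X=9, d=4 → death, X_7=8
t=7: X=8, d=6 → death, X_8=7
t=8: X=7, d=3 → birth, X_9=8
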